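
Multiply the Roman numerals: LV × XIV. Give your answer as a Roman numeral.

LV = 55
XIV = 14
55 × 14 = 770

DCCLXX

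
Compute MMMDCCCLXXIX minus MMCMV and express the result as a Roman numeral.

MMMDCCCLXXIX = 3879
MMCMV = 2905
3879 - 2905 = 974

CMLXXIV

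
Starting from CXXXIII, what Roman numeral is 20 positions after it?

CXXXIII = 133
133 + 20 = 153

CLIII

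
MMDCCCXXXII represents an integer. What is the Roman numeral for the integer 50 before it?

MMDCCCXXXII = 2832
2832 - 50 = 2782

MMDCCLXXXII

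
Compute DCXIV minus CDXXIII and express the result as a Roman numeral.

DCXIV = 614
CDXXIII = 423
614 - 423 = 191

CXCI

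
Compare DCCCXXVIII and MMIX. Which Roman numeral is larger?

DCCCXXVIII = 828
MMIX = 2009
2009 is larger

MMIX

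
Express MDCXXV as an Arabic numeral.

MDCXXV: M=1000, D=500, C=100, X=10, X=10, V=5
1000 + 500 + 100 + 10 + 10 + 5 = 1625

1625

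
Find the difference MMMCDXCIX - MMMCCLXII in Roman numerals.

MMMCDXCIX = 3499
MMMCCLXII = 3262
3499 - 3262 = 237

CCXXXVII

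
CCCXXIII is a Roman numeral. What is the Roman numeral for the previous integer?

CCCXXIII = 323, so the previous integer is 323 - 1 = 322

CCCXXII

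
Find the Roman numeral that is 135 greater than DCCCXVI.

DCCCXVI = 816
816 + 135 = 951

CMLI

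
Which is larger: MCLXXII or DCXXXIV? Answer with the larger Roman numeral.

MCLXXII = 1172
DCXXXIV = 634
1172 is larger

MCLXXII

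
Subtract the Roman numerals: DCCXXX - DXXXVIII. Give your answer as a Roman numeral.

DCCXXX = 730
DXXXVIII = 538
730 - 538 = 192

CXCII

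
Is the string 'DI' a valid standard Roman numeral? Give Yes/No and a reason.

'DI': Check the rules: uses only the symbols I, V, X, L, C, D, M; no symbol is repeated more than three times in a row; V, L and D each appear at most once; no smaller symbol precedes a larger one (values never increase from left to right). Value: D (500) + I (1) = 501. So it is a valid standard Roman numeral.

Yes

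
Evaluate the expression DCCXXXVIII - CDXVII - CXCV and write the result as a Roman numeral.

DCCXXXVIII = 738, CDXVII = 417, CXCV = 195
738 - 417 = 321
321 - 195 = 126

CXXVI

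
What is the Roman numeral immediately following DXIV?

DXIV = 514; next is 515

DXV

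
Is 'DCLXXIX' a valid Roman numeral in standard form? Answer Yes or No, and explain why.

'DCLXXIX': Check the rules: uses only the symbols I, V, X, L, C, D, M; no symbol is repeated more than three times in a row; V, L and D each appear at most once; the only place a smaller symbol precedes a larger one is the allowed subtractive pair IX, the symbol right after such a pair (if any) is smaller than the pair's first symbol, and otherwise the values never increase from left to right. Value: D (500) + C (100) + L (50) + X (10) + X (10) + IX (9) = 679. So it is a valid standard Roman numeral.

Yes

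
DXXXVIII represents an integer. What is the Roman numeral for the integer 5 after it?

DXXXVIII = 538
538 + 5 = 543

DXLIII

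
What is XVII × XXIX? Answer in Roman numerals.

XVII = 17
XXIX = 29
17 × 29 = 493

CDXCIII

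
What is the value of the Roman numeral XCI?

XCI: XC=90, I=1
90 + 1 = 91

91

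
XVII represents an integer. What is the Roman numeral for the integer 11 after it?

XVII = 17
17 + 11 = 28

XXVIII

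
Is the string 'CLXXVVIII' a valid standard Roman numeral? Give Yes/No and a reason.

'CLXXVVIII': V should not appear more than once

No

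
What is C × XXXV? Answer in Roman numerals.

C = 100
XXXV = 35
100 × 35 = 3500

MMMD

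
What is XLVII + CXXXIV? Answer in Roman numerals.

XLVII = 47
CXXXIV = 134
47 + 134 = 181

CLXXXI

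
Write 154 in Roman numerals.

Convert 154 to Roman numerals:
  154 contains 1×100 (C)
  54 contains 1×50 (L)
  4 contains 1×4 (IV)

CLIV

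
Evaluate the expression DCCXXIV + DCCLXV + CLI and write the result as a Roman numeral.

DCCXXIV = 724, DCCLXV = 765, CLI = 151
724 + 765 = 1489
1489 + 151 = 1640

MDCXL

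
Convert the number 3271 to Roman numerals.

Convert 3271 to Roman numerals:
  3271 contains 3×1000 (MMM)
  271 contains 2×100 (CC)
  71 contains 1×50 (L)
  21 contains 2×10 (XX)
  1 contains 1×1 (I)

MMMCCLXXI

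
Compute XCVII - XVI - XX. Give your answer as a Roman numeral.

XCVII = 97, XVI = 16, XX = 20
97 - 16 = 81
81 - 20 = 61

LXI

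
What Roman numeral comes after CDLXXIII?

CDLXXIII = 473; next is 474

CDLXXIV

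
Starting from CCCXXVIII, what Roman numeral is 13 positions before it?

CCCXXVIII = 328
328 - 13 = 315

CCCXV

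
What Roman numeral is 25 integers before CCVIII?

CCVIII = 208
208 - 25 = 183

CLXXXIII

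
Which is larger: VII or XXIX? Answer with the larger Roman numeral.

VII = 7
XXIX = 29
29 is larger

XXIX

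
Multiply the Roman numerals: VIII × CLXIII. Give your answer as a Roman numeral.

VIII = 8
CLXIII = 163
8 × 163 = 1304

MCCCIV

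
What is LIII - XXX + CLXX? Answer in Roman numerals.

LIII = 53, XXX = 30, CLXX = 170
53 - 30 = 23
23 + 170 = 193

CXCIII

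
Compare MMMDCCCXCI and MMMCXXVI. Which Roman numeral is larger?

MMMDCCCXCI = 3891
MMMCXXVI = 3126
3891 is larger

MMMDCCCXCI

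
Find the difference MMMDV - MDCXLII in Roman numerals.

MMMDV = 3505
MDCXLII = 1642
3505 - 1642 = 1863

MDCCCLXIII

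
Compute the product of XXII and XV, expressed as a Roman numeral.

XXII = 22
XV = 15
22 × 15 = 330

CCCXXX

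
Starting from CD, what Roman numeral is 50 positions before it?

CD = 400
400 - 50 = 350

CCCL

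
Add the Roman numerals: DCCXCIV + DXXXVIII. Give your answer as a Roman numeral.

DCCXCIV = 794
DXXXVIII = 538
794 + 538 = 1332

MCCCXXXII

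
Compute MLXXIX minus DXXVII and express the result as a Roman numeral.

MLXXIX = 1079
DXXVII = 527
1079 - 527 = 552

DLII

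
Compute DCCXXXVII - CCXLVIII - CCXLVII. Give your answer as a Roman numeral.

DCCXXXVII = 737, CCXLVIII = 248, CCXLVII = 247
737 - 248 = 489
489 - 247 = 242

CCXLII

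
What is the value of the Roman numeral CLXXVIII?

CLXXVIII: C=100, L=50, X=10, X=10, V=5, I=1, I=1, I=1
100 + 50 + 10 + 10 + 5 + 1 + 1 + 1 = 178

178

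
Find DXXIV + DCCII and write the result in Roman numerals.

DXXIV = 524
DCCII = 702
524 + 702 = 1226

MCCXXVI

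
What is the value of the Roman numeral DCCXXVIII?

DCCXXVIII: D=500, C=100, C=100, X=10, X=10, V=5, I=1, I=1, I=1
500 + 100 + 100 + 10 + 10 + 5 + 1 + 1 + 1 = 728

728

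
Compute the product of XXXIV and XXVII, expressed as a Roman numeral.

XXXIV = 34
XXVII = 27
34 × 27 = 918

CMXVIII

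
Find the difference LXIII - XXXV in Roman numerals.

LXIII = 63
XXXV = 35
63 - 35 = 28

XXVIII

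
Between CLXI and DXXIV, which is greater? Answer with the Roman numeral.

CLXI = 161
DXXIV = 524
524 is larger

DXXIV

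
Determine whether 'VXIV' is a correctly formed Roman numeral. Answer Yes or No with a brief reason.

'VXIV': V should not appear more than once

No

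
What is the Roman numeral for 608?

Convert 608 to Roman numerals:
  608 contains 1×500 (D)
  108 contains 1×100 (C)
  8 contains 1×5 (V)
  3 contains 3×1 (III)

DCVIII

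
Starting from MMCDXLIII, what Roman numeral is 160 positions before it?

MMCDXLIII = 2443
2443 - 160 = 2283

MMCCLXXXIII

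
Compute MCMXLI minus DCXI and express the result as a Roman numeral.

MCMXLI = 1941
DCXI = 611
1941 - 611 = 1330

MCCCXXX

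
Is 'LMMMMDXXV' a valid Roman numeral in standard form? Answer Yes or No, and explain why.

'LMMMMDXXV': More than 3 consecutive M's

No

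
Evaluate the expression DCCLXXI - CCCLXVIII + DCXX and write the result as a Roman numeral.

DCCLXXI = 771, CCCLXVIII = 368, DCXX = 620
771 - 368 = 403
403 + 620 = 1023

MXXIII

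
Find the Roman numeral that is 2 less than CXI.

CXI = 111
111 - 2 = 109

CIX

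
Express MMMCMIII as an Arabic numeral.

MMMCMIII: M=1000, M=1000, M=1000, CM=900, I=1, I=1, I=1
1000 + 1000 + 1000 + 900 + 1 + 1 + 1 = 3903

3903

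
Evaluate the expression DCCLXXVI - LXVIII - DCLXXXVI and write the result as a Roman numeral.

DCCLXXVI = 776, LXVIII = 68, DCLXXXVI = 686
776 - 68 = 708
708 - 686 = 22

XXII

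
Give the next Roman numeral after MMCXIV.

MMCXIV = 2114; next is 2115

MMCXV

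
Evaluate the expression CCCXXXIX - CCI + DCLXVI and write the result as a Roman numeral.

CCCXXXIX = 339, CCI = 201, DCLXVI = 666
339 - 201 = 138
138 + 666 = 804

DCCCIV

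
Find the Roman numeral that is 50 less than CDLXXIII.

CDLXXIII = 473
473 - 50 = 423

CDXXIII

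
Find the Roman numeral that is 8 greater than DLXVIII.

DLXVIII = 568
568 + 8 = 576

DLXXVI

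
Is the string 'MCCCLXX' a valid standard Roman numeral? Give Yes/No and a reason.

'MCCCLXX': Check the rules: uses only the symbols I, V, X, L, C, D, M; no symbol is repeated more than three times in a row; V, L and D each appear at most once; no smaller symbol precedes a larger one (values never increase from left to right). Value: M (1000) + C (100) + C (100) + C (100) + L (50) + X (10) + X (10) = 1370. So it is a valid standard Roman numeral.

Yes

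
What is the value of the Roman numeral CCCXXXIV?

CCCXXXIV: C=100, C=100, C=100, X=10, X=10, X=10, IV=4
100 + 100 + 100 + 10 + 10 + 10 + 4 = 334

334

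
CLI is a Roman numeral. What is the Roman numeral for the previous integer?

CLI = 151; previous is 150

CL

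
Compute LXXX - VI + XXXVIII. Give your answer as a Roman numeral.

LXXX = 80, VI = 6, XXXVIII = 38
80 - 6 = 74
74 + 38 = 112

CXII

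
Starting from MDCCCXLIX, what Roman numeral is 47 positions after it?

MDCCCXLIX = 1849
1849 + 47 = 1896

MDCCCXCVI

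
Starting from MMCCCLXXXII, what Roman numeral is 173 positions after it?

MMCCCLXXXII = 2382
2382 + 173 = 2555

MMDLV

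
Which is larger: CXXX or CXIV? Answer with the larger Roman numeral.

CXXX = 130
CXIV = 114
130 is larger

CXXX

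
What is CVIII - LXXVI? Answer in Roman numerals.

CVIII = 108
LXXVI = 76
108 - 76 = 32

XXXII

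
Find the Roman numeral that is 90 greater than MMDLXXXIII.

MMDLXXXIII = 2583
2583 + 90 = 2673

MMDCLXXIII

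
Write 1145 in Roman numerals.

Convert 1145 to Roman numerals:
  1145 contains 1×1000 (M)
  145 contains 1×100 (C)
  45 contains 1×40 (XL)
  5 contains 1×5 (V)

MCXLV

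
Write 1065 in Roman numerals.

Convert 1065 to Roman numerals:
  1065 contains 1×1000 (M)
  65 contains 1×50 (L)
  15 contains 1×10 (X)
  5 contains 1×5 (V)

MLXV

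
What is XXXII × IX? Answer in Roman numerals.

XXXII = 32
IX = 9
32 × 9 = 288

CCLXXXVIII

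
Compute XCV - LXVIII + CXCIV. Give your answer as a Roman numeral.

XCV = 95, LXVIII = 68, CXCIV = 194
95 - 68 = 27
27 + 194 = 221

CCXXI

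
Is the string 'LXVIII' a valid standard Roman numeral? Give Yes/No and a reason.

'LXVIII': Check the rules: uses only the symbols I, V, X, L, C, D, M; no symbol is repeated more than three times in a row; V, L and D each appear at most once; no smaller symbol precedes a larger one (values never increase from left to right). Value: L (50) + X (10) + V (5) + I (1) + I (1) + I (1) = 68. So it is a valid standard Roman numeral.

Yes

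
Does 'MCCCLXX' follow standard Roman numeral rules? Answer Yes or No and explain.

'MCCCLXX': Check the rules: uses only the symbols I, V, X, L, C, D, M; no symbol is repeated more than three times in a row; V, L and D each appear at most once; no smaller symbol precedes a larger one (values never increase from left to right). Value: M (1000) + C (100) + C (100) + C (100) + L (50) + X (10) + X (10) = 1370. So it is a valid standard Roman numeral.

Yes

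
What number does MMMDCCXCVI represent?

MMMDCCXCVI: M=1000, M=1000, M=1000, D=500, C=100, C=100, XC=90, V=5, I=1
1000 + 1000 + 1000 + 500 + 100 + 100 + 90 + 5 + 1 = 3796

3796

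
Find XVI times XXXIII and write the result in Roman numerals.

XVI = 16
XXXIII = 33
16 × 33 = 528

DXXVIII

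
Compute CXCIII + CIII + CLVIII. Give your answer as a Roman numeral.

CXCIII = 193, CIII = 103, CLVIII = 158
193 + 103 = 296
296 + 158 = 454

CDLIV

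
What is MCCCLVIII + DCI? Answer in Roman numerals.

MCCCLVIII = 1358
DCI = 601
1358 + 601 = 1959

MCMLIX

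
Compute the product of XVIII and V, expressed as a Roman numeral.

XVIII = 18
V = 5
18 × 5 = 90

XC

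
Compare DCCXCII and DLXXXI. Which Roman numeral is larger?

DCCXCII = 792
DLXXXI = 581
792 is larger

DCCXCII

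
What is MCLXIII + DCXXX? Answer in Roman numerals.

MCLXIII = 1163
DCXXX = 630
1163 + 630 = 1793

MDCCXCIII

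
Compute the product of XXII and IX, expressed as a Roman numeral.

XXII = 22
IX = 9
22 × 9 = 198

CXCVIII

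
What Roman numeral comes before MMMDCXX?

MMMDCXX = 3620, so the previous integer is 3620 - 1 = 3619

MMMDCXIX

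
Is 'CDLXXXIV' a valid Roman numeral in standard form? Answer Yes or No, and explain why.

'CDLXXXIV': Check the rules: uses only the symbols I, V, X, L, C, D, M; no symbol is repeated more than three times in a row; V, L and D each appear at most once; the only places a smaller symbol precedes a larger one are the allowed subtractive pairs CD, IV, the symbol right after such a pair (if any) is smaller than the pair's first symbol, and otherwise the values never increase from left to right. Value: CD (400) + L (50) + X (10) + X (10) + X (10) + IV (4) = 484. So it is a valid standard Roman numeral.

Yes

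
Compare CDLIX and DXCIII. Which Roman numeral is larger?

CDLIX = 459
DXCIII = 593
593 is larger

DXCIII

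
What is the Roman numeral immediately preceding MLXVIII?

MLXVIII = 1068; previous is 1067

MLXVII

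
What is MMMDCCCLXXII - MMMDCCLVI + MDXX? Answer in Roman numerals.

MMMDCCCLXXII = 3872, MMMDCCLVI = 3756, MDXX = 1520
3872 - 3756 = 116
116 + 1520 = 1636

MDCXXXVI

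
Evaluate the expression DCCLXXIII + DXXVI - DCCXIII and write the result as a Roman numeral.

DCCLXXIII = 773, DXXVI = 526, DCCXIII = 713
773 + 526 = 1299
1299 - 713 = 586

DLXXXVI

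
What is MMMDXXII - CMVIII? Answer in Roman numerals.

MMMDXXII = 3522
CMVIII = 908
3522 - 908 = 2614

MMDCXIV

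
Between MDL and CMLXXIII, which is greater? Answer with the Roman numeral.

MDL = 1550
CMLXXIII = 973
1550 is larger

MDL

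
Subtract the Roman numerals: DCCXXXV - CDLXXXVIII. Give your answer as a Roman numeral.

DCCXXXV = 735
CDLXXXVIII = 488
735 - 488 = 247

CCXLVII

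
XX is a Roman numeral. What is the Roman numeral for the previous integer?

XX = 20; previous is 19

XIX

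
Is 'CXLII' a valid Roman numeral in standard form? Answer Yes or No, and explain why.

'CXLII': Check the rules: uses only the symbols I, V, X, L, C, D, M; no symbol is repeated more than three times in a row; V, L and D each appear at most once; the only place a smaller symbol precedes a larger one is the allowed subtractive pair XL, the symbol right after such a pair (if any) is smaller than the pair's first symbol, and otherwise the values never increase from left to right. Value: C (100) + XL (40) + I (1) + I (1) = 142. So it is a valid standard Roman numeral.

Yes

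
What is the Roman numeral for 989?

Convert 989 to Roman numerals:
  989 contains 1×900 (CM)
  89 contains 1×50 (L)
  39 contains 3×10 (XXX)
  9 contains 1×9 (IX)

CMLXXXIX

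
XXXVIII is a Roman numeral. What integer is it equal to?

XXXVIII: X=10, X=10, X=10, V=5, I=1, I=1, I=1
10 + 10 + 10 + 5 + 1 + 1 + 1 = 38

38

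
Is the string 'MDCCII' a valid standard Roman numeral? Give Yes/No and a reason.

'MDCCII': Check the rules: uses only the symbols I, V, X, L, C, D, M; no symbol is repeated more than three times in a row; V, L and D each appear at most once; no smaller symbol precedes a larger one (values never increase from left to right). Value: M (1000) + D (500) + C (100) + C (100) + I (1) + I (1) = 1702. So it is a valid standard Roman numeral.

Yes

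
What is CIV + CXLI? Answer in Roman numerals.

CIV = 104
CXLI = 141
104 + 141 = 245

CCXLV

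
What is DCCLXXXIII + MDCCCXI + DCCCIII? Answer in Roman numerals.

DCCLXXXIII = 783, MDCCCXI = 1811, DCCCIII = 803
783 + 1811 = 2594
2594 + 803 = 3397

MMMCCCXCVII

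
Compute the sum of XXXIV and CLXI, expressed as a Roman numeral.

XXXIV = 34
CLXI = 161
34 + 161 = 195

CXCV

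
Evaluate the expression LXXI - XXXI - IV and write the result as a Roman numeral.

LXXI = 71, XXXI = 31, IV = 4
71 - 31 = 40
40 - 4 = 36

XXXVI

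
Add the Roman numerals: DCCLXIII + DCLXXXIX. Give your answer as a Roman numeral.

DCCLXIII = 763
DCLXXXIX = 689
763 + 689 = 1452

MCDLII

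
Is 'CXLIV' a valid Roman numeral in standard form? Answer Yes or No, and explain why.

'CXLIV': Check the rules: uses only the symbols I, V, X, L, C, D, M; no symbol is repeated more than three times in a row; V, L and D each appear at most once; the only places a smaller symbol precedes a larger one are the allowed subtractive pairs XL, IV, the symbol right after such a pair (if any) is smaller than the pair's first symbol, and otherwise the values never increase from left to right. Value: C (100) + XL (40) + IV (4) = 144. So it is a valid standard Roman numeral.

Yes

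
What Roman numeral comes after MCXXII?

MCXXII = 1122, so the next integer is 1122 + 1 = 1123

MCXXIII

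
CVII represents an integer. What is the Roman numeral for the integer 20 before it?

CVII = 107
107 - 20 = 87

LXXXVII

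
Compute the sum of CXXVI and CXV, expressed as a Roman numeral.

CXXVI = 126
CXV = 115
126 + 115 = 241

CCXLI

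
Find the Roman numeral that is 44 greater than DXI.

DXI = 511
511 + 44 = 555

DLV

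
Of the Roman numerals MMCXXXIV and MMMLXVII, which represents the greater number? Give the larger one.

MMCXXXIV = 2134
MMMLXVII = 3067
3067 is larger

MMMLXVII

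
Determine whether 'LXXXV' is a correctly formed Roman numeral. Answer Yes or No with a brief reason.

'LXXXV': Check the rules: uses only the symbols I, V, X, L, C, D, M; no symbol is repeated more than three times in a row; V, L and D each appear at most once; no smaller symbol precedes a larger one (values never increase from left to right). Value: L (50) + X (10) + X (10) + X (10) + V (5) = 85. So it is a valid standard Roman numeral.

Yes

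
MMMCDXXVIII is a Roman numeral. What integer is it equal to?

MMMCDXXVIII: M=1000, M=1000, M=1000, CD=400, X=10, X=10, V=5, I=1, I=1, I=1
1000 + 1000 + 1000 + 400 + 10 + 10 + 5 + 1 + 1 + 1 = 3428

3428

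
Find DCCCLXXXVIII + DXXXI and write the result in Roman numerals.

DCCCLXXXVIII = 888
DXXXI = 531
888 + 531 = 1419

MCDXIX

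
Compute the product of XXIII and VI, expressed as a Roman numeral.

XXIII = 23
VI = 6
23 × 6 = 138

CXXXVIII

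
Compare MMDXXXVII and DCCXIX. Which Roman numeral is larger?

MMDXXXVII = 2537
DCCXIX = 719
2537 is larger

MMDXXXVII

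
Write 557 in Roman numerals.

Convert 557 to Roman numerals:
  557 contains 1×500 (D)
  57 contains 1×50 (L)
  7 contains 1×5 (V)
  2 contains 2×1 (II)

DLVII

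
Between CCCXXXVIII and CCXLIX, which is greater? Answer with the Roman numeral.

CCCXXXVIII = 338
CCXLIX = 249
338 is larger

CCCXXXVIII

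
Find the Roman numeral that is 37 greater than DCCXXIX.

DCCXXIX = 729
729 + 37 = 766

DCCLXVI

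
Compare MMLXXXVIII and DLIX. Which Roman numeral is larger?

MMLXXXVIII = 2088
DLIX = 559
2088 is larger

MMLXXXVIII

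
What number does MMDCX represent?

MMDCX: M=1000, M=1000, D=500, C=100, X=10
1000 + 1000 + 500 + 100 + 10 = 2610

2610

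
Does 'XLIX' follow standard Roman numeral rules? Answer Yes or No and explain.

'XLIX': Check the rules: uses only the symbols I, V, X, L, C, D, M; no symbol is repeated more than three times in a row; V, L and D each appear at most once; the only places a smaller symbol precedes a larger one are the allowed subtractive pairs XL, IX, the symbol right after such a pair (if any) is smaller than the pair's first symbol, and otherwise the values never increase from left to right. Value: XL (40) + IX (9) = 49. So it is a valid standard Roman numeral.

Yes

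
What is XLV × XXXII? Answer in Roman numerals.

XLV = 45
XXXII = 32
45 × 32 = 1440

MCDXL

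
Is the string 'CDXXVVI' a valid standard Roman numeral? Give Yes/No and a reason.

'CDXXVVI': V should not appear more than once

No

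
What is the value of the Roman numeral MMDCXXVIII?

MMDCXXVIII: M=1000, M=1000, D=500, C=100, X=10, X=10, V=5, I=1, I=1, I=1
1000 + 1000 + 500 + 100 + 10 + 10 + 5 + 1 + 1 + 1 = 2628

2628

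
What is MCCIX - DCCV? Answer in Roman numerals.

MCCIX = 1209
DCCV = 705
1209 - 705 = 504

DIV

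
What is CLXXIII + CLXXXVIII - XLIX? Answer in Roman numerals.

CLXXIII = 173, CLXXXVIII = 188, XLIX = 49
173 + 188 = 361
361 - 49 = 312

CCCXII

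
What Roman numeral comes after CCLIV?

CCLIV = 254; next is 255

CCLV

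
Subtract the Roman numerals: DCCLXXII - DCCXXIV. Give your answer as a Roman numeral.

DCCLXXII = 772
DCCXXIV = 724
772 - 724 = 48

XLVIII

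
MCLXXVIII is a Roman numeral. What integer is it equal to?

MCLXXVIII: M=1000, C=100, L=50, X=10, X=10, V=5, I=1, I=1, I=1
1000 + 100 + 50 + 10 + 10 + 5 + 1 + 1 + 1 = 1178

1178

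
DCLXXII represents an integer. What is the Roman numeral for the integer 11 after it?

DCLXXII = 672
672 + 11 = 683

DCLXXXIII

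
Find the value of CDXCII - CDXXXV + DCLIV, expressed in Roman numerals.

CDXCII = 492, CDXXXV = 435, DCLIV = 654
492 - 435 = 57
57 + 654 = 711

DCCXI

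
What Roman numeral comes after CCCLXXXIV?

CCCLXXXIV = 384, so the next integer is 384 + 1 = 385

CCCLXXXV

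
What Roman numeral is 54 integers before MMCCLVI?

MMCCLVI = 2256
2256 - 54 = 2202

MMCCII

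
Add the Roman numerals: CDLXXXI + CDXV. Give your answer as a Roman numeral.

CDLXXXI = 481
CDXV = 415
481 + 415 = 896

DCCCXCVI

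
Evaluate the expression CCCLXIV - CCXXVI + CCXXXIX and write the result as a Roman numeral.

CCCLXIV = 364, CCXXVI = 226, CCXXXIX = 239
364 - 226 = 138
138 + 239 = 377

CCCLXXVII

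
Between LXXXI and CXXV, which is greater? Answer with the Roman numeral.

LXXXI = 81
CXXV = 125
125 is larger

CXXV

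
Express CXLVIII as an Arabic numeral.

CXLVIII: C=100, XL=40, V=5, I=1, I=1, I=1
100 + 40 + 5 + 1 + 1 + 1 = 148

148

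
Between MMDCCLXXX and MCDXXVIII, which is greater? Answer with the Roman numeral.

MMDCCLXXX = 2780
MCDXXVIII = 1428
2780 is larger

MMDCCLXXX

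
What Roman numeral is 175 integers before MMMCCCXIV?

MMMCCCXIV = 3314
3314 - 175 = 3139

MMMCXXXIX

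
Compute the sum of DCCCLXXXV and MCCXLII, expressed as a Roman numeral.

DCCCLXXXV = 885
MCCXLII = 1242
885 + 1242 = 2127

MMCXXVII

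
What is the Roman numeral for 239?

Convert 239 to Roman numerals:
  239 contains 2×100 (CC)
  39 contains 3×10 (XXX)
  9 contains 1×9 (IX)

CCXXXIX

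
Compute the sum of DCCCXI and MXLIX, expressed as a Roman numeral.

DCCCXI = 811
MXLIX = 1049
811 + 1049 = 1860

MDCCCLX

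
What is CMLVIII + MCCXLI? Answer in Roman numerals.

CMLVIII = 958
MCCXLI = 1241
958 + 1241 = 2199

MMCXCIX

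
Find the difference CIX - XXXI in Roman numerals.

CIX = 109
XXXI = 31
109 - 31 = 78

LXXVIII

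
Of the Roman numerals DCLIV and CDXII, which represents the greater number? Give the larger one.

DCLIV = 654
CDXII = 412
654 is larger

DCLIV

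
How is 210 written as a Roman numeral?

Convert 210 to Roman numerals:
  210 contains 2×100 (CC)
  10 contains 1×10 (X)

CCX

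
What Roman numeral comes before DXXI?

DXXI = 521; previous is 520

DXX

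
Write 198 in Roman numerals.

Convert 198 to Roman numerals:
  198 contains 1×100 (C)
  98 contains 1×90 (XC)
  8 contains 1×5 (V)
  3 contains 3×1 (III)

CXCVIII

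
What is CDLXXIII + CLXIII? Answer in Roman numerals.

CDLXXIII = 473
CLXIII = 163
473 + 163 = 636

DCXXXVI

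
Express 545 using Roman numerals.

Convert 545 to Roman numerals:
  545 contains 1×500 (D)
  45 contains 1×40 (XL)
  5 contains 1×5 (V)

DXLV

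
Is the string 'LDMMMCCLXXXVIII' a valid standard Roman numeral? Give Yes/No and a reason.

'LDMMMCCLXXXVIII': L should not appear more than once

No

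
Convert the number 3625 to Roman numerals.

Convert 3625 to Roman numerals:
  3625 contains 3×1000 (MMM)
  625 contains 1×500 (D)
  125 contains 1×100 (C)
  25 contains 2×10 (XX)
  5 contains 1×5 (V)

MMMDCXXV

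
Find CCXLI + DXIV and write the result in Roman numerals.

CCXLI = 241
DXIV = 514
241 + 514 = 755

DCCLV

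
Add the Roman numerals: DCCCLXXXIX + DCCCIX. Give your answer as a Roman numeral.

DCCCLXXXIX = 889
DCCCIX = 809
889 + 809 = 1698

MDCXCVIII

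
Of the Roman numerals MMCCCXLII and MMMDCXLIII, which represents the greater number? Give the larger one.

MMCCCXLII = 2342
MMMDCXLIII = 3643
3643 is larger

MMMDCXLIII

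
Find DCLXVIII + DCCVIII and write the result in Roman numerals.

DCLXVIII = 668
DCCVIII = 708
668 + 708 = 1376

MCCCLXXVI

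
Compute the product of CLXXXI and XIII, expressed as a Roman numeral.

CLXXXI = 181
XIII = 13
181 × 13 = 2353

MMCCCLIII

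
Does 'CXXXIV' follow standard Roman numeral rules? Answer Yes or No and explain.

'CXXXIV': Check the rules: uses only the symbols I, V, X, L, C, D, M; no symbol is repeated more than three times in a row; V, L and D each appear at most once; the only place a smaller symbol precedes a larger one is the allowed subtractive pair IV, the symbol right after such a pair (if any) is smaller than the pair's first symbol, and otherwise the values never increase from left to right. Value: C (100) + X (10) + X (10) + X (10) + IV (4) = 134. So it is a valid standard Roman numeral.

Yes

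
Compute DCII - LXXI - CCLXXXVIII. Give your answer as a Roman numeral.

DCII = 602, LXXI = 71, CCLXXXVIII = 288
602 - 71 = 531
531 - 288 = 243

CCXLIII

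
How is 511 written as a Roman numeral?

Convert 511 to Roman numerals:
  511 contains 1×500 (D)
  11 contains 1×10 (X)
  1 contains 1×1 (I)

DXI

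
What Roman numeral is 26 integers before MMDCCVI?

MMDCCVI = 2706
2706 - 26 = 2680

MMDCLXXX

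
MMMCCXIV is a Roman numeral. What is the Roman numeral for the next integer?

MMMCCXIV = 3214; next is 3215

MMMCCXV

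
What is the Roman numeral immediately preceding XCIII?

XCIII = 93; previous is 92

XCII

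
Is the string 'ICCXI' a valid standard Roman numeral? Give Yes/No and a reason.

'ICCXI': Invalid subtractive combination: IC

No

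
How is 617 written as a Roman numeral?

Convert 617 to Roman numerals:
  617 contains 1×500 (D)
  117 contains 1×100 (C)
  17 contains 1×10 (X)
  7 contains 1×5 (V)
  2 contains 2×1 (II)

DCXVII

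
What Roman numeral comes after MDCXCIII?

MDCXCIII = 1693, so the next integer is 1693 + 1 = 1694

MDCXCIV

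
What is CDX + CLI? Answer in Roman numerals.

CDX = 410
CLI = 151
410 + 151 = 561

DLXI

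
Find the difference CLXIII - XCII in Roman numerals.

CLXIII = 163
XCII = 92
163 - 92 = 71

LXXI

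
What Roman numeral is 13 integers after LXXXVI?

LXXXVI = 86
86 + 13 = 99

XCIX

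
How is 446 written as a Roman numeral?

Convert 446 to Roman numerals:
  446 contains 1×400 (CD)
  46 contains 1×40 (XL)
  6 contains 1×5 (V)
  1 contains 1×1 (I)

CDXLVI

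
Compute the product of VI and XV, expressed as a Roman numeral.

VI = 6
XV = 15
6 × 15 = 90

XC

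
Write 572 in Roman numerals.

Convert 572 to Roman numerals:
  572 contains 1×500 (D)
  72 contains 1×50 (L)
  22 contains 2×10 (XX)
  2 contains 2×1 (II)

DLXXII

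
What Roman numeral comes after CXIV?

CXIV = 114, so the next integer is 114 + 1 = 115

CXV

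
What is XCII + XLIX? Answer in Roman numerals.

XCII = 92
XLIX = 49
92 + 49 = 141

CXLI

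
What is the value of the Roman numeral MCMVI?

MCMVI: M=1000, CM=900, V=5, I=1
1000 + 900 + 5 + 1 = 1906

1906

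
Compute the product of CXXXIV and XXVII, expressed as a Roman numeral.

CXXXIV = 134
XXVII = 27
134 × 27 = 3618

MMMDCXVIII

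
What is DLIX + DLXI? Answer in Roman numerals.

DLIX = 559
DLXI = 561
559 + 561 = 1120

MCXX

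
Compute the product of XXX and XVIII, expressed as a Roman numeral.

XXX = 30
XVIII = 18
30 × 18 = 540

DXL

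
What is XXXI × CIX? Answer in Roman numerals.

XXXI = 31
CIX = 109
31 × 109 = 3379

MMMCCCLXXIX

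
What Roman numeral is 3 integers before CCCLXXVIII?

CCCLXXVIII = 378
378 - 3 = 375

CCCLXXV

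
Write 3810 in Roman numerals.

Convert 3810 to Roman numerals:
  3810 contains 3×1000 (MMM)
  810 contains 1×500 (D)
  310 contains 3×100 (CCC)
  10 contains 1×10 (X)

MMMDCCCX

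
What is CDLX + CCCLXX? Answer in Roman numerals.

CDLX = 460
CCCLXX = 370
460 + 370 = 830

DCCCXXX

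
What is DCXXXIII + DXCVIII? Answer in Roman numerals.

DCXXXIII = 633
DXCVIII = 598
633 + 598 = 1231

MCCXXXI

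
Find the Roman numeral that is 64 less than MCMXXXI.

MCMXXXI = 1931
1931 - 64 = 1867

MDCCCLXVII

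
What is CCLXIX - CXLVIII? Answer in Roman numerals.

CCLXIX = 269
CXLVIII = 148
269 - 148 = 121

CXXI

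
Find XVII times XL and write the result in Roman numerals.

XVII = 17
XL = 40
17 × 40 = 680

DCLXXX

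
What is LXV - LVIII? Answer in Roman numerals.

LXV = 65
LVIII = 58
65 - 58 = 7

VII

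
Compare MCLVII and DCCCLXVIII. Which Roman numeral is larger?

MCLVII = 1157
DCCCLXVIII = 868
1157 is larger

MCLVII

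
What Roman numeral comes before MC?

MC = 1100; previous is 1099

MXCIX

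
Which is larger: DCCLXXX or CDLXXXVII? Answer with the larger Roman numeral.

DCCLXXX = 780
CDLXXXVII = 487
780 is larger

DCCLXXX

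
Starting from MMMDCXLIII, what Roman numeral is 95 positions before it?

MMMDCXLIII = 3643
3643 - 95 = 3548

MMMDXLVIII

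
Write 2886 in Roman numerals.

Convert 2886 to Roman numerals:
  2886 contains 2×1000 (MM)
  886 contains 1×500 (D)
  386 contains 3×100 (CCC)
  86 contains 1×50 (L)
  36 contains 3×10 (XXX)
  6 contains 1×5 (V)
  1 contains 1×1 (I)

MMDCCCLXXXVI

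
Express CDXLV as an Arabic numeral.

CDXLV: CD=400, XL=40, V=5
400 + 40 + 5 = 445

445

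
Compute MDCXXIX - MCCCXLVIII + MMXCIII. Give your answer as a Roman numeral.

MDCXXIX = 1629, MCCCXLVIII = 1348, MMXCIII = 2093
1629 - 1348 = 281
281 + 2093 = 2374

MMCCCLXXIV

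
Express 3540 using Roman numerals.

Convert 3540 to Roman numerals:
  3540 contains 3×1000 (MMM)
  540 contains 1×500 (D)
  40 contains 1×40 (XL)

MMMDXL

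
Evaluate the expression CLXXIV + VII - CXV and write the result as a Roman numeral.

CLXXIV = 174, VII = 7, CXV = 115
174 + 7 = 181
181 - 115 = 66

LXVI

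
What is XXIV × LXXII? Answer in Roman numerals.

XXIV = 24
LXXII = 72
24 × 72 = 1728

MDCCXXVIII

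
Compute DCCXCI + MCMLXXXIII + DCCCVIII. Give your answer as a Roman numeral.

DCCXCI = 791, MCMLXXXIII = 1983, DCCCVIII = 808
791 + 1983 = 2774
2774 + 808 = 3582

MMMDLXXXII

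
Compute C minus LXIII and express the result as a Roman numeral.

C = 100
LXIII = 63
100 - 63 = 37

XXXVII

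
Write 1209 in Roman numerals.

Convert 1209 to Roman numerals:
  1209 contains 1×1000 (M)
  209 contains 2×100 (CC)
  9 contains 1×9 (IX)

MCCIX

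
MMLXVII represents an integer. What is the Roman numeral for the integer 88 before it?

MMLXVII = 2067
2067 - 88 = 1979

MCMLXXIX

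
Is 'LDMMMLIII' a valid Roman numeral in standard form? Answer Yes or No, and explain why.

'LDMMMLIII': L should not appear more than once

No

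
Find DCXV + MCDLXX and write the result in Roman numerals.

DCXV = 615
MCDLXX = 1470
615 + 1470 = 2085

MMLXXXV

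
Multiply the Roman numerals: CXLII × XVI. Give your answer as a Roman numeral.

CXLII = 142
XVI = 16
142 × 16 = 2272

MMCCLXXII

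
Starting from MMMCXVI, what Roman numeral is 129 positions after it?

MMMCXVI = 3116
3116 + 129 = 3245

MMMCCXLV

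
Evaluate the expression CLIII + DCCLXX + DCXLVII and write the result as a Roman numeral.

CLIII = 153, DCCLXX = 770, DCXLVII = 647
153 + 770 = 923
923 + 647 = 1570

MDLXX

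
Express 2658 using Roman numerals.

Convert 2658 to Roman numerals:
  2658 contains 2×1000 (MM)
  658 contains 1×500 (D)
  158 contains 1×100 (C)
  58 contains 1×50 (L)
  8 contains 1×5 (V)
  3 contains 3×1 (III)

MMDCLVIII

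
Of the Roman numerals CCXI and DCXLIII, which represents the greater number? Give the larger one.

CCXI = 211
DCXLIII = 643
643 is larger

DCXLIII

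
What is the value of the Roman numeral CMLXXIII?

CMLXXIII: CM=900, L=50, X=10, X=10, I=1, I=1, I=1
900 + 50 + 10 + 10 + 1 + 1 + 1 = 973

973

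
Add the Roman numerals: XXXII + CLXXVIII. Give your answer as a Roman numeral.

XXXII = 32
CLXXVIII = 178
32 + 178 = 210

CCX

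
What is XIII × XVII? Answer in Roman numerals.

XIII = 13
XVII = 17
13 × 17 = 221

CCXXI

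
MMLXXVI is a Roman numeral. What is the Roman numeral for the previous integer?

MMLXXVI = 2076; previous is 2075

MMLXXV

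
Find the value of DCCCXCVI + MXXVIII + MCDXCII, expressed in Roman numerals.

DCCCXCVI = 896, MXXVIII = 1028, MCDXCII = 1492
896 + 1028 = 1924
1924 + 1492 = 3416

MMMCDXVI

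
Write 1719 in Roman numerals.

Convert 1719 to Roman numerals:
  1719 contains 1×1000 (M)
  719 contains 1×500 (D)
  219 contains 2×100 (CC)
  19 contains 1×10 (X)
  9 contains 1×9 (IX)

MDCCXIX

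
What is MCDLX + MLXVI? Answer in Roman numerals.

MCDLX = 1460
MLXVI = 1066
1460 + 1066 = 2526

MMDXXVI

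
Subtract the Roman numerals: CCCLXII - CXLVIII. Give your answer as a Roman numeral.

CCCLXII = 362
CXLVIII = 148
362 - 148 = 214

CCXIV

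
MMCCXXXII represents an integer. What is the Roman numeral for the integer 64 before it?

MMCCXXXII = 2232
2232 - 64 = 2168

MMCLXVIII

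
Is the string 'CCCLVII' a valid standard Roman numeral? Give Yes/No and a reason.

'CCCLVII': Check the rules: uses only the symbols I, V, X, L, C, D, M; no symbol is repeated more than three times in a row; V, L and D each appear at most once; no smaller symbol precedes a larger one (values never increase from left to right). Value: C (100) + C (100) + C (100) + L (50) + V (5) + I (1) + I (1) = 357. So it is a valid standard Roman numeral.

Yes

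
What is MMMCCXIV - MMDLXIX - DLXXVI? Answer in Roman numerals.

MMMCCXIV = 3214, MMDLXIX = 2569, DLXXVI = 576
3214 - 2569 = 645
645 - 576 = 69

LXIX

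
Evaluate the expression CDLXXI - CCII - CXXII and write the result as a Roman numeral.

CDLXXI = 471, CCII = 202, CXXII = 122
471 - 202 = 269
269 - 122 = 147

CXLVII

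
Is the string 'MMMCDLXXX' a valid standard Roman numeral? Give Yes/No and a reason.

'MMMCDLXXX': Check the rules: uses only the symbols I, V, X, L, C, D, M; no symbol is repeated more than three times in a row; V, L and D each appear at most once; the only place a smaller symbol precedes a larger one is the allowed subtractive pair CD, the symbol right after such a pair (if any) is smaller than the pair's first symbol, and otherwise the values never increase from left to right. Value: M (1000) + M (1000) + M (1000) + CD (400) + L (50) + X (10) + X (10) + X (10) = 3480. So it is a valid standard Roman numeral.

Yes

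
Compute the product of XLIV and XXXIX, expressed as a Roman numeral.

XLIV = 44
XXXIX = 39
44 × 39 = 1716

MDCCXVI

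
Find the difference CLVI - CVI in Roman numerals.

CLVI = 156
CVI = 106
156 - 106 = 50

L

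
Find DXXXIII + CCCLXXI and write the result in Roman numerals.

DXXXIII = 533
CCCLXXI = 371
533 + 371 = 904

CMIV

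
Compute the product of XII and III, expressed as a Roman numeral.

XII = 12
III = 3
12 × 3 = 36

XXXVI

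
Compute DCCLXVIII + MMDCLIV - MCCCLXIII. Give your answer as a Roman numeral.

DCCLXVIII = 768, MMDCLIV = 2654, MCCCLXIII = 1363
768 + 2654 = 3422
3422 - 1363 = 2059

MMLIX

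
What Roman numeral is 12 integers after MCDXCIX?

MCDXCIX = 1499
1499 + 12 = 1511

MDXI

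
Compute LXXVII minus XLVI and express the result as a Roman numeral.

LXXVII = 77
XLVI = 46
77 - 46 = 31

XXXI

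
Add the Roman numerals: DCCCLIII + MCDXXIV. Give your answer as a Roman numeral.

DCCCLIII = 853
MCDXXIV = 1424
853 + 1424 = 2277

MMCCLXXVII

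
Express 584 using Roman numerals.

Convert 584 to Roman numerals:
  584 contains 1×500 (D)
  84 contains 1×50 (L)
  34 contains 3×10 (XXX)
  4 contains 1×4 (IV)

DLXXXIV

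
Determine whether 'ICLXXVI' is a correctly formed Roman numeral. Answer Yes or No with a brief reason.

'ICLXXVI': Invalid subtractive combination: IC

No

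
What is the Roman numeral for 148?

Convert 148 to Roman numerals:
  148 contains 1×100 (C)
  48 contains 1×40 (XL)
  8 contains 1×5 (V)
  3 contains 3×1 (III)

CXLVIII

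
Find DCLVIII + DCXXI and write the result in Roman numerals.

DCLVIII = 658
DCXXI = 621
658 + 621 = 1279

MCCLXXIX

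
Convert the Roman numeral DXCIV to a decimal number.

DXCIV: D=500, XC=90, IV=4
500 + 90 + 4 = 594

594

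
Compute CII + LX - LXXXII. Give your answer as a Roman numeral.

CII = 102, LX = 60, LXXXII = 82
102 + 60 = 162
162 - 82 = 80

LXXX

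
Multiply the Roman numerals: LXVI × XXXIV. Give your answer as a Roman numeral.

LXVI = 66
XXXIV = 34
66 × 34 = 2244

MMCCXLIV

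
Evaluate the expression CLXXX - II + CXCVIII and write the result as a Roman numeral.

CLXXX = 180, II = 2, CXCVIII = 198
180 - 2 = 178
178 + 198 = 376

CCCLXXVI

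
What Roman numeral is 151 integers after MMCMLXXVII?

MMCMLXXVII = 2977
2977 + 151 = 3128

MMMCXXVIII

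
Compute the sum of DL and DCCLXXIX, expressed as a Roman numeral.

DL = 550
DCCLXXIX = 779
550 + 779 = 1329

MCCCXXIX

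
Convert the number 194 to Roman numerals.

Convert 194 to Roman numerals:
  194 contains 1×100 (C)
  94 contains 1×90 (XC)
  4 contains 1×4 (IV)

CXCIV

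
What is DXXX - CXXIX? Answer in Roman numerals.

DXXX = 530
CXXIX = 129
530 - 129 = 401

CDI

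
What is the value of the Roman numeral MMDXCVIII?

MMDXCVIII: M=1000, M=1000, D=500, XC=90, V=5, I=1, I=1, I=1
1000 + 1000 + 500 + 90 + 5 + 1 + 1 + 1 = 2598

2598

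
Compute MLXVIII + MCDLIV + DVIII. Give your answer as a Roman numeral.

MLXVIII = 1068, MCDLIV = 1454, DVIII = 508
1068 + 1454 = 2522
2522 + 508 = 3030

MMMXXX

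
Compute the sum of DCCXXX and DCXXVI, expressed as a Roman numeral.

DCCXXX = 730
DCXXVI = 626
730 + 626 = 1356

MCCCLVI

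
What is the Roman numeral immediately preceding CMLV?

CMLV = 955; previous is 954

CMLIV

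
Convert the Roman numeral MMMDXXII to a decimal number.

MMMDXXII: M=1000, M=1000, M=1000, D=500, X=10, X=10, I=1, I=1
1000 + 1000 + 1000 + 500 + 10 + 10 + 1 + 1 = 3522

3522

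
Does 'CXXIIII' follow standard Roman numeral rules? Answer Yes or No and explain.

'CXXIIII': More than 3 consecutive I's

No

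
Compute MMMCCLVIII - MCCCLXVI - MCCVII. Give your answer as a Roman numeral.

MMMCCLVIII = 3258, MCCCLXVI = 1366, MCCVII = 1207
3258 - 1366 = 1892
1892 - 1207 = 685

DCLXXXV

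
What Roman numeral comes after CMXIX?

CMXIX = 919; next is 920

CMXX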